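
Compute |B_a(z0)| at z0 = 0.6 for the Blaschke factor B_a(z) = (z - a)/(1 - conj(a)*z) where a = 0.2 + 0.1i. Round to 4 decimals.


Step 1: Numerator z0 - a = 0.6 - (0.2 + 0.1i) = 0.4 - 0.1i
Step 2: Denominator 1 - conj(a)*z0 = 1 - (0.2 - 0.1i)*0.6 = 0.88 + 0.06i
Step 3: |z0 - a|^2 = 0.4^2 + (-0.1)^2 = 0.17; |1 - conj(a)*z0|^2 = 0.88^2 + 0.06^2 = 0.778
Step 4: |B_a(0.6)| = sqrt(0.17 / 0.778) = sqrt(0.218509)
Step 5: = 0.4674

0.4674


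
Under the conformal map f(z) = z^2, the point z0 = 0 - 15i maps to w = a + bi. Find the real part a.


Step 1: z0 = 0 - 15i
Step 2: z0^2 = 0^2 - (-15)^2 + 0i
Step 3: real part = 0 - 225 = -225

-225


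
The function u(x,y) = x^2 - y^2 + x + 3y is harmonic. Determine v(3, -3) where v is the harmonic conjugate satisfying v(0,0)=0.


Step 1: v_x = -u_y = 2y - 3
Step 2: v_y = u_x = 2x + 1
Step 3: v = 2xy - 3x + y + C
Step 4: v(0,0) = 0 => C = 0
Step 5: v(3, -3) = -30

-30


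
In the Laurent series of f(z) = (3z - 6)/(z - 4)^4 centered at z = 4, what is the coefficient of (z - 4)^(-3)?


Step 1: Write the numerator in powers of (z - 4): 3z - 6 = 3(z - 4) + (3*4 - 6) = 3(z - 4) + 6
Step 2: Divide by (z - 4)^4: f(z) = 6(z - 4)^(-4) + 3(z - 4)^(-3)
Step 3: This finite sum is the Laurent series of f about z = 4.
Step 4: Coefficient of (z - 4)^(-3) = coefficient of (z - 4) in the re-centred numerator = 3

3


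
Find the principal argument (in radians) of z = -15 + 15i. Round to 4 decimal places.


Step 1: z = -15 + 15i
Step 2: arg(z) = atan2(15, -15)
Step 3: arg(z) = 2.3562

2.3562


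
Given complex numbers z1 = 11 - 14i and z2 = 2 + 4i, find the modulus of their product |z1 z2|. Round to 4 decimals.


Step 1: |z1| = sqrt(11^2 + (-14)^2) = sqrt(317)
Step 2: |z2| = sqrt(2^2 + 4^2) = sqrt(20)
Step 3: |z1*z2| = |z1|*|z2| = sqrt(317) * sqrt(20) = sqrt(317 * 20) = sqrt(6340)
Step 4: = 79.6241

79.6241


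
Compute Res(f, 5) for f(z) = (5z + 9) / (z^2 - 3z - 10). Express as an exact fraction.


Step 1: Q(z) = z^2 - 3z - 10 = (z - 5)(z + 2)
Step 2: Q'(z) = 2z - 3
Step 3: Q'(5) = 7, P(5) = 34
Step 4: Res = P(5)/Q'(5) = 34/7 = 34/7

34/7


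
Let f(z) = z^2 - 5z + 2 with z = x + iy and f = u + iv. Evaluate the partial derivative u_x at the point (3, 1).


Step 1: f(z) = (x+iy)^2 - 5(x+iy) + 2
Step 2: u = (x^2 - y^2) - 5x + 2
Step 3: u_x = 2x - 5
Step 4: At (3, 1): u_x = 6 - 5 = 1

1


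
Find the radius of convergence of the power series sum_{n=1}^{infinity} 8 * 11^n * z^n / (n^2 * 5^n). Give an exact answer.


Step 1: General term a_n = 8 * 11^n / (n^2 * 5^n)
Step 2: By the root test, |a_n|^(1/n) = 8^(1/n) * 11 / (n^(2/n) * 5) -> 11/5 as n -> infinity (since 8^(1/n) -> 1 and n^(2/n) -> 1)
Step 3: R = 1/lim|a_n|^(1/n) = 5/11

5/11


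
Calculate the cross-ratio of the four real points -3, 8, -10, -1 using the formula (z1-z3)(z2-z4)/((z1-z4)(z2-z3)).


Step 1: (z1-z3)(z2-z4) = 7 * 9 = 63
Step 2: (z1-z4)(z2-z3) = (-2) * 18 = -36
Step 3: Cross-ratio = -63/36 = -7/4

-7/4


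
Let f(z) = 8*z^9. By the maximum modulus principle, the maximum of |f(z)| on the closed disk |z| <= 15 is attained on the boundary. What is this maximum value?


Step 1: On |z| = 15, |f(z)| = 8 * |z|^9 = 8 * 15^9
Step 2: By maximum modulus principle, maximum is on boundary.
Step 3: Maximum = 8 * 38443359375 = 307546875000

307546875000


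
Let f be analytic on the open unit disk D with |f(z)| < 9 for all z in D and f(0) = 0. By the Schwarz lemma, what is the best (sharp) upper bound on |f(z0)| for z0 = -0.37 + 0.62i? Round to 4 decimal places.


Step 1: g = f/9 maps D -> D with g(0) = 0, so by the Schwarz lemma |g(z)| <= |z|, i.e. |f(z)| <= 9|z|; this is sharp (f(z) = 9z).
Step 2: |z0|^2 = (-0.37)^2 + 0.62^2 = 0.5213
Step 3: |z0| = sqrt(0.5213) = 0.722011
Step 4: Best bound = 9 * |z0| = 9 * 0.722011 = 6.4981

6.4981


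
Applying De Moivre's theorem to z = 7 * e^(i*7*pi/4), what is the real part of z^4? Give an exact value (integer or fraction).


Step 1: By De Moivre's theorem, z^4 = 7^4 * e^(i*4*7*pi/4) = 2401 * (cos(7*pi) + i*sin(7*pi))
Step 2: |z|^4 = 7^4 = 2401
Step 3: Reduce the angle mod 2*pi: 7*pi - 6*pi = pi
Step 4: cos(pi) = -1
Step 5: Re(z^4) = 2401 * (-1) = -2401

-2401


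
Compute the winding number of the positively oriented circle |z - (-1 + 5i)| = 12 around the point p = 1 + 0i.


Step 1: Center c = (-1, 5), radius = 12
Step 2: |p - c|^2 = 2^2 + (-5)^2 = 29
Step 3: r^2 = 144
Step 4: |p-c| < r so winding number = 1

1


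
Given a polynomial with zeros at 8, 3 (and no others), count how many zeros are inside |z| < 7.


Step 1: Check each root:
  z = 8: |8| = 8 >= 7
  z = 3: |3| = 3 < 7
Step 2: Count = 1

1


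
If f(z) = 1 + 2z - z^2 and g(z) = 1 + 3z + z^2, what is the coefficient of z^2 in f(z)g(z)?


Step 1: z^2 term in f*g comes from: (1)*(z^2) + (2z)*(3z) + (-z^2)*(1)
Step 2: = 1 + 6 - 1
Step 3: = 6

6


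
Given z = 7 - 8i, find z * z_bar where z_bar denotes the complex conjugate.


Step 1: conj(z) = 7 + 8i
Step 2: z * conj(z) = 7^2 + (-8)^2
Step 3: = 49 + 64 = 113

113


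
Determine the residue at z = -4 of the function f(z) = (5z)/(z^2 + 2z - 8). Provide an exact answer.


Step 1: Q(z) = z^2 + 2z - 8 = (z + 4)(z - 2)
Step 2: Q'(z) = 2z + 2
Step 3: Q'(-4) = -6, P(-4) = -20
Step 4: Res = P(-4)/Q'(-4) = -20/(-6) = 10/3

10/3


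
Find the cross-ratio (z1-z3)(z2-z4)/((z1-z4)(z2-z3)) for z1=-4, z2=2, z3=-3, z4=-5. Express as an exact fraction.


Step 1: (z1-z3)(z2-z4) = (-1) * 7 = -7
Step 2: (z1-z4)(z2-z3) = 1 * 5 = 5
Step 3: Cross-ratio = -7/5 = -7/5

-7/5


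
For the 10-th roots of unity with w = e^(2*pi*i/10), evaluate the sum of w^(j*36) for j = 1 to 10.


Step 1: The sum sum_{j=1}^{n} w^(k*j) equals n if n | k, else 0.
Step 2: Here n = 10, k = 36
Step 3: Does n divide k? 10 | 36 -> False
Step 4: Sum = 0

0


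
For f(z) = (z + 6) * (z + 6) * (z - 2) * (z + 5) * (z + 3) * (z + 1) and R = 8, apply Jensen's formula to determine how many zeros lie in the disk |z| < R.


Jensen's formula: (1/2pi)*integral log|f(Re^it)|dt = log|f(0)| + sum_{|a_k|<R} log(R/|a_k|)
Step 1: f(0) = 6 * 6 * (-2) * 5 * 3 * 1 = -1080
Step 2: log|f(0)| = log|-6| + log|-6| + log|2| + log|-5| + log|-3| + log|-1| = 6.9847
Step 3: Zeros inside |z| < 8: -6, -6, 2, -5, -3, -1
Step 4: Jensen sum = log(8/6) + log(8/6) + log(8/2) + log(8/5) + log(8/3) + log(8/1) = 5.4919
Step 5: n(R) = number of terms in the Jensen sum = count of zeros inside |z| < 8 = 6

6


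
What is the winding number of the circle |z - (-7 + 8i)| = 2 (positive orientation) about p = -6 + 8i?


Step 1: Center c = (-7, 8), radius = 2
Step 2: |p - c|^2 = 1^2 + 0^2 = 1
Step 3: r^2 = 4
Step 4: |p-c| < r so winding number = 1

1


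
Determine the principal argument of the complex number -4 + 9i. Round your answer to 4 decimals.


Step 1: z = -4 + 9i
Step 2: arg(z) = atan2(9, -4)
Step 3: arg(z) = 1.989

1.989


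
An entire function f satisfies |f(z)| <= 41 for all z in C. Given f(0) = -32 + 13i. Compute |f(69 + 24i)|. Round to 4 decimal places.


Step 1: By Liouville's theorem, a bounded entire function is constant.
Step 2: f(z) = f(0) = -32 + 13i for all z.
Step 3: |f(w)| = |-32 + 13i| = sqrt(1024 + 169)
Step 4: = 34.5398

34.5398


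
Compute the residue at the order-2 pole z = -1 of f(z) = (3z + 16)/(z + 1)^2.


Step 1: Pole of order 2 at z = -1
Step 2: Res = lim d/dz [(z + 1)^2 * f(z)] as z -> -1
Step 3: (z + 1)^2 * f(z) = 3z + 16
Step 4: d/dz[3z + 16] = 3

3


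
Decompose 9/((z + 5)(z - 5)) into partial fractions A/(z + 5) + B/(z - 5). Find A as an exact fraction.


Step 1: Multiply both sides by (z + 5) and set z = -5
Step 2: A = 9 / (-5 - 5)
Step 3: A = 9 / (-10)
Step 4: A = -9/10

-9/10


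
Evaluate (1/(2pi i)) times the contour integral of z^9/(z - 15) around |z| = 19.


Step 1: f(z) = z^9, a = 15 is inside |z| = 19
Step 2: By Cauchy integral formula: (1/(2pi*i)) * integral = f(a)
Step 3: f(15) = 15^9 = 38443359375

38443359375


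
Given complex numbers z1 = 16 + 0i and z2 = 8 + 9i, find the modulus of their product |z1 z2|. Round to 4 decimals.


Step 1: |z1| = sqrt(16^2 + 0^2) = sqrt(256)
Step 2: |z2| = sqrt(8^2 + 9^2) = sqrt(145)
Step 3: |z1*z2| = |z1|*|z2| = sqrt(256) * sqrt(145) = sqrt(256 * 145) = sqrt(37120)
Step 4: = 192.6655

192.6655


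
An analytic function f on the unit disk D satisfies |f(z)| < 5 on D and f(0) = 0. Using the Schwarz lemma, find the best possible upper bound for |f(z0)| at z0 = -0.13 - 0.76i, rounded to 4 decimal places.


Step 1: g = f/5 maps D -> D with g(0) = 0, so by the Schwarz lemma |g(z)| <= |z|, i.e. |f(z)| <= 5|z|; this is sharp (f(z) = 5z).
Step 2: |z0|^2 = (-0.13)^2 + (-0.76)^2 = 0.5945
Step 3: |z0| = sqrt(0.5945) = 0.771038
Step 4: Best bound = 5 * |z0| = 5 * 0.771038 = 3.8552

3.8552


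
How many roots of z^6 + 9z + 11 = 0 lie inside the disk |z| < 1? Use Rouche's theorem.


Step 1: On |z| = 1 the three terms have sizes |z^6| = 1^6 = 1, |9z| = 9*1 = 9, |11| = 11
Step 2: The dominant term is g(z) = 11; let h(z) = z^6 + 9z so f = g + h
Step 3: On |z| = 1: |g| = 11 and |h| <= 1 + 9 = 10
Step 4: Since 11 > 10, |h| < |g| on |z| = 1, so by Rouche f has the same number of zeros as g inside |z| < 1
Step 5: g(z) = 11 is a nonzero constant with no zeros inside |z| < 1. Answer = 0

0


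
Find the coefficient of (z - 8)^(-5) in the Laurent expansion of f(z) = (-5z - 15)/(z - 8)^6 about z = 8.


Step 1: Write the numerator in powers of (z - 8): -5z - 15 = -5(z - 8) + (-5*8 - 15) = -5(z - 8) - 55
Step 2: Divide by (z - 8)^6: f(z) = -55(z - 8)^(-6) - 5(z - 8)^(-5)
Step 3: This finite sum is the Laurent series of f about z = 8.
Step 4: Coefficient of (z - 8)^(-5) = coefficient of (z - 8) in the re-centred numerator = -5

-5


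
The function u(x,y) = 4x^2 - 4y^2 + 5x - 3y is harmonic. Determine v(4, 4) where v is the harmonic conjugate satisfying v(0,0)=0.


Step 1: v_x = -u_y = 8y + 3
Step 2: v_y = u_x = 8x + 5
Step 3: v = 8xy + 3x + 5y + C
Step 4: v(0,0) = 0 => C = 0
Step 5: v(4, 4) = 160

160


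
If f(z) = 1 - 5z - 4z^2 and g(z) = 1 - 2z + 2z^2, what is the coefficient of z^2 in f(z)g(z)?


Step 1: z^2 term in f*g comes from: (1)*(2z^2) + (-5z)*(-2z) + (-4z^2)*(1)
Step 2: = 2 + 10 - 4
Step 3: = 8

8


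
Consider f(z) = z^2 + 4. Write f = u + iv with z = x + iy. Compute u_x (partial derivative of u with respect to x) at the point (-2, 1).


Step 1: f(z) = (x+iy)^2 + 4
Step 2: u = (x^2 - y^2) + 4
Step 3: u_x = 2x + 0
Step 4: At (-2, 1): u_x = -4 + 0 = -4

-4


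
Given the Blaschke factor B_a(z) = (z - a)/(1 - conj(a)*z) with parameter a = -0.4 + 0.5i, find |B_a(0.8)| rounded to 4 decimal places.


Step 1: Numerator z0 - a = 0.8 - (-0.4 + 0.5i) = 1.2 - 0.5i
Step 2: Denominator 1 - conj(a)*z0 = 1 - (-0.4 - 0.5i)*0.8 = 1.32 + 0.4i
Step 3: |z0 - a|^2 = 1.2^2 + (-0.5)^2 = 1.69; |1 - conj(a)*z0|^2 = 1.32^2 + 0.4^2 = 1.9024
Step 4: |B_a(0.8)| = sqrt(1.69 / 1.9024) = sqrt(0.888352)
Step 5: = 0.9425

0.9425


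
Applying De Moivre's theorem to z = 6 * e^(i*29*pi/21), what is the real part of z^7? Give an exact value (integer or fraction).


Step 1: By De Moivre's theorem, z^7 = 6^7 * e^(i*7*29*pi/21) = 279936 * (cos(29*pi/3) + i*sin(29*pi/3))
Step 2: |z|^7 = 6^7 = 279936
Step 3: Reduce the angle mod 2*pi: 29*pi/3 - 8*pi = 5*pi/3
Step 4: cos(5*pi/3) = 1/2
Step 5: Re(z^7) = 279936 * 1/2 = 139968

139968


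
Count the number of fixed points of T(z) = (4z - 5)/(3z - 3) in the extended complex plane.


Step 1: Fixed points satisfy T(z) = z
Step 2: 3z^2 - 7z + 5 = 0
Step 3: Discriminant = (-7)^2 - 4*3*5 = -11
Step 4: Number of fixed points = 2

2


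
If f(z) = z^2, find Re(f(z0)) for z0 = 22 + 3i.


Step 1: z0 = 22 + 3i
Step 2: z0^2 = 22^2 - 3^2 + 132i
Step 3: real part = 484 - 9 = 475

475


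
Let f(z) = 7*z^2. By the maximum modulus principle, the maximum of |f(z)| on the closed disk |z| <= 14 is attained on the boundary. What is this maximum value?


Step 1: On |z| = 14, |f(z)| = 7 * |z|^2 = 7 * 14^2
Step 2: By maximum modulus principle, maximum is on boundary.
Step 3: Maximum = 7 * 196 = 1372

1372


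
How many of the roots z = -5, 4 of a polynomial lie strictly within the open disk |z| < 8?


Step 1: Check each root:
  z = -5: |-5| = 5 < 8
  z = 4: |4| = 4 < 8
Step 2: Count = 2

2


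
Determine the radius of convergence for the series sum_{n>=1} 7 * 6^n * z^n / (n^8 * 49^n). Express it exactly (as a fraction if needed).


Step 1: General term a_n = 7 * 6^n / (n^8 * 49^n)
Step 2: By the root test, |a_n|^(1/n) = 7^(1/n) * 6 / (n^(8/n) * 49) -> 6/49 as n -> infinity (since 7^(1/n) -> 1 and n^(8/n) -> 1)
Step 3: R = 1/lim|a_n|^(1/n) = 49/6

49/6


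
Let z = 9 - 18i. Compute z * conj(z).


Step 1: conj(z) = 9 + 18i
Step 2: z * conj(z) = 9^2 + (-18)^2
Step 3: = 81 + 324 = 405

405


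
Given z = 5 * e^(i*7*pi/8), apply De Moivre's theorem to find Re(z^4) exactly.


Step 1: By De Moivre's theorem, z^4 = 5^4 * e^(i*4*7*pi/8) = 625 * (cos(7*pi/2) + i*sin(7*pi/2))
Step 2: |z|^4 = 5^4 = 625
Step 3: Reduce the angle mod 2*pi: 7*pi/2 - 2*pi = 3*pi/2
Step 4: cos(3*pi/2) = 0
Step 5: Re(z^4) = 625 * 0 = 0

0


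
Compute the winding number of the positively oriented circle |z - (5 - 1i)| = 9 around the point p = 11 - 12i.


Step 1: Center c = (5, -1), radius = 9
Step 2: |p - c|^2 = 6^2 + (-11)^2 = 157
Step 3: r^2 = 81
Step 4: |p-c| > r so winding number = 0

0


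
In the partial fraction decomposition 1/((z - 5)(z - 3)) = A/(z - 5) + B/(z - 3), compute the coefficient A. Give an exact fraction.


Step 1: Multiply both sides by (z - 5) and set z = 5
Step 2: A = 1 / (5 - 3)
Step 3: A = 1 / 2
Step 4: A = 1/2

1/2


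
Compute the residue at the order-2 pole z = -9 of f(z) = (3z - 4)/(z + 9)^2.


Step 1: Pole of order 2 at z = -9
Step 2: Res = lim d/dz [(z + 9)^2 * f(z)] as z -> -9
Step 3: (z + 9)^2 * f(z) = 3z - 4
Step 4: d/dz[3z - 4] = 3

3


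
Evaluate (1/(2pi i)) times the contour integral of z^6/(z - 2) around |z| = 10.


Step 1: f(z) = z^6, a = 2 is inside |z| = 10
Step 2: By Cauchy integral formula: (1/(2pi*i)) * integral = f(a)
Step 3: f(2) = 2^6 = 64

64


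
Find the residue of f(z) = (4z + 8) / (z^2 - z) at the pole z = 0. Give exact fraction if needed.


Step 1: Q(z) = z^2 - z = (z)(z - 1)
Step 2: Q'(z) = 2z - 1
Step 3: Q'(0) = -1, P(0) = 8
Step 4: Res = P(0)/Q'(0) = 8/(-1) = -8

-8


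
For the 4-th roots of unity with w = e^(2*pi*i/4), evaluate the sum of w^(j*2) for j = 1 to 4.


Step 1: The sum sum_{j=1}^{n} w^(k*j) equals n if n | k, else 0.
Step 2: Here n = 4, k = 2
Step 3: Does n divide k? 4 | 2 -> False
Step 4: Sum = 0

0


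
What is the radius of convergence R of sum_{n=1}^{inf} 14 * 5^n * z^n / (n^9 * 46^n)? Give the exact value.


Step 1: General term a_n = 14 * 5^n / (n^9 * 46^n)
Step 2: By the root test, |a_n|^(1/n) = 14^(1/n) * 5 / (n^(9/n) * 46) -> 5/46 as n -> infinity (since 14^(1/n) -> 1 and n^(9/n) -> 1)
Step 3: R = 1/lim|a_n|^(1/n) = 46/5

46/5


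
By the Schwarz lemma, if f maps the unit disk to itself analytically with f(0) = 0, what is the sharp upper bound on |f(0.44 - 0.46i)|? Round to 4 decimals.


Step 1: Schwarz lemma: if f: D -> D is analytic with f(0) = 0, then |f(z)| <= |z| for all z in D, and this is sharp (f(z) = z).
Step 2: |z0|^2 = 0.44^2 + (-0.46)^2 = 0.4052
Step 3: |z0| = sqrt(0.4052) = 0.636553
Step 4: Best bound = |z0| = 0.6366

0.6366


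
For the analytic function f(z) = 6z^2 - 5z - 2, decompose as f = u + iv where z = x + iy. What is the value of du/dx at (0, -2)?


Step 1: f(z) = 6(x+iy)^2 - 5(x+iy) - 2
Step 2: u = 6(x^2 - y^2) - 5x - 2
Step 3: u_x = 12x - 5
Step 4: At (0, -2): u_x = 0 - 5 = -5

-5


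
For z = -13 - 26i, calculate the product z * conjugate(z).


Step 1: conj(z) = -13 + 26i
Step 2: z * conj(z) = (-13)^2 + (-26)^2
Step 3: = 169 + 676 = 845

845


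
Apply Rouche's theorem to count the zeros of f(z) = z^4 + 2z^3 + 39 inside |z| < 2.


Step 1: On |z| = 2 the three terms have sizes |z^4| = 2^4 = 16, |2z^3| = 2*2^3 = 16, |39| = 39
Step 2: The dominant term is g(z) = 39; let h(z) = z^4 + 2z^3 so f = g + h
Step 3: On |z| = 2: |g| = 39 and |h| <= 16 + 16 = 32
Step 4: Since 39 > 32, |h| < |g| on |z| = 2, so by Rouche f has the same number of zeros as g inside |z| < 2
Step 5: g(z) = 39 is a nonzero constant with no zeros inside |z| < 2. Answer = 0

0


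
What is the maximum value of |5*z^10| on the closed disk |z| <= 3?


Step 1: On |z| = 3, |f(z)| = 5 * |z|^10 = 5 * 3^10
Step 2: By maximum modulus principle, maximum is on boundary.
Step 3: Maximum = 5 * 59049 = 295245

295245


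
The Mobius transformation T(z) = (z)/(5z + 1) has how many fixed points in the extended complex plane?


Step 1: Fixed points satisfy T(z) = z
Step 2: 5z^2 = 0
Step 3: Discriminant = 0^2 - 4*5*0 = 0
Step 4: Number of fixed points = 1

1


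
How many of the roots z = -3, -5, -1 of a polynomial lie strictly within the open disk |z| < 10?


Step 1: Check each root:
  z = -3: |-3| = 3 < 10
  z = -5: |-5| = 5 < 10
  z = -1: |-1| = 1 < 10
Step 2: Count = 3

3


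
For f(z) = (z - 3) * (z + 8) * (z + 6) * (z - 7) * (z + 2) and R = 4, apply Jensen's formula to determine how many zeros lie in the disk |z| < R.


Jensen's formula: (1/2pi)*integral log|f(Re^it)|dt = log|f(0)| + sum_{|a_k|<R} log(R/|a_k|)
Step 1: f(0) = (-3) * 8 * 6 * (-7) * 2 = 2016
Step 2: log|f(0)| = log|3| + log|-8| + log|-6| + log|7| + log|-2| = 7.6089
Step 3: Zeros inside |z| < 4: 3, -2
Step 4: Jensen sum = log(4/3) + log(4/2) = 0.9808
Step 5: n(R) = number of terms in the Jensen sum = count of zeros inside |z| < 4 = 2

2


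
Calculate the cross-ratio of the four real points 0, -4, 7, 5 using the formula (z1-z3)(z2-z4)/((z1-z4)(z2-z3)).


Step 1: (z1-z3)(z2-z4) = (-7) * (-9) = 63
Step 2: (z1-z4)(z2-z3) = (-5) * (-11) = 55
Step 3: Cross-ratio = 63/55 = 63/55

63/55


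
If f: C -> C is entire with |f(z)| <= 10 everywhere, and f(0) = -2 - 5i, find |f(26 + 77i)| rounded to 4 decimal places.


Step 1: By Liouville's theorem, a bounded entire function is constant.
Step 2: f(z) = f(0) = -2 - 5i for all z.
Step 3: |f(w)| = |-2 - 5i| = sqrt(4 + 25)
Step 4: = 5.3852

5.3852


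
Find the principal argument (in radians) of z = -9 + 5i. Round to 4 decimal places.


Step 1: z = -9 + 5i
Step 2: arg(z) = atan2(5, -9)
Step 3: arg(z) = 2.6345

2.6345


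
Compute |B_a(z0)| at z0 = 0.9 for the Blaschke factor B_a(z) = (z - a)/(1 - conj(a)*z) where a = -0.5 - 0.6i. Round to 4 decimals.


Step 1: Numerator z0 - a = 0.9 - (-0.5 - 0.6i) = 1.4 + 0.6i
Step 2: Denominator 1 - conj(a)*z0 = 1 - (-0.5 + 0.6i)*0.9 = 1.45 - 0.54i
Step 3: |z0 - a|^2 = 1.4^2 + 0.6^2 = 2.32; |1 - conj(a)*z0|^2 = 1.45^2 + (-0.54)^2 = 2.3941
Step 4: |B_a(0.9)| = sqrt(2.32 / 2.3941) = sqrt(0.969049)
Step 5: = 0.9844

0.9844


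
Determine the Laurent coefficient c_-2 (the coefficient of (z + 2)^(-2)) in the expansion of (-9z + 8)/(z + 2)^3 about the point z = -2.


Step 1: Write the numerator in powers of (z + 2): -9z + 8 = -9(z + 2) + (-9*(-2) + 8) = -9(z + 2) + 26
Step 2: Divide by (z + 2)^3: f(z) = 26(z + 2)^(-3) - 9(z + 2)^(-2)
Step 3: This finite sum is the Laurent series of f about z = -2.
Step 4: Coefficient of (z + 2)^(-2) = coefficient of (z + 2) in the re-centred numerator = -9

-9


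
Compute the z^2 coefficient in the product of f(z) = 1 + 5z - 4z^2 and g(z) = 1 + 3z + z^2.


Step 1: z^2 term in f*g comes from: (1)*(z^2) + (5z)*(3z) + (-4z^2)*(1)
Step 2: = 1 + 15 - 4
Step 3: = 12

12


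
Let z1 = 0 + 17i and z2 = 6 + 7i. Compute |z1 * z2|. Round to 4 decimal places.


Step 1: |z1| = sqrt(0^2 + 17^2) = sqrt(289)
Step 2: |z2| = sqrt(6^2 + 7^2) = sqrt(85)
Step 3: |z1*z2| = |z1|*|z2| = sqrt(289) * sqrt(85) = sqrt(289 * 85) = sqrt(24565)
Step 4: = 156.7323

156.7323


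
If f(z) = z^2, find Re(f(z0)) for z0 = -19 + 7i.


Step 1: z0 = -19 + 7i
Step 2: z0^2 = (-19)^2 - 7^2 - 266i
Step 3: real part = 361 - 49 = 312

312


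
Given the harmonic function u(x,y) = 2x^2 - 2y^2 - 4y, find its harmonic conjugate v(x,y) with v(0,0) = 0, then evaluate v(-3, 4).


Step 1: v_x = -u_y = 4y + 4
Step 2: v_y = u_x = 4x + 0
Step 3: v = 4xy + 4x + C
Step 4: v(0,0) = 0 => C = 0
Step 5: v(-3, 4) = -60

-60


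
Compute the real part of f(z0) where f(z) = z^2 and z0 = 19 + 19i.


Step 1: z0 = 19 + 19i
Step 2: z0^2 = 19^2 - 19^2 + 722i
Step 3: real part = 361 - 361 = 0

0


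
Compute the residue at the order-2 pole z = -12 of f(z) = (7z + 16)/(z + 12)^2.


Step 1: Pole of order 2 at z = -12
Step 2: Res = lim d/dz [(z + 12)^2 * f(z)] as z -> -12
Step 3: (z + 12)^2 * f(z) = 7z + 16
Step 4: d/dz[7z + 16] = 7

7


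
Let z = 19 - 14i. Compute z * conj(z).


Step 1: conj(z) = 19 + 14i
Step 2: z * conj(z) = 19^2 + (-14)^2
Step 3: = 361 + 196 = 557

557


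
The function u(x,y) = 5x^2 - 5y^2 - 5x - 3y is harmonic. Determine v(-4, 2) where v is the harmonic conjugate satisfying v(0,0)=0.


Step 1: v_x = -u_y = 10y + 3
Step 2: v_y = u_x = 10x - 5
Step 3: v = 10xy + 3x - 5y + C
Step 4: v(0,0) = 0 => C = 0
Step 5: v(-4, 2) = -102

-102


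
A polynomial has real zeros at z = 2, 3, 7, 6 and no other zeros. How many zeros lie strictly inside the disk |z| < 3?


Step 1: Check each root:
  z = 2: |2| = 2 < 3
  z = 3: |3| = 3 >= 3
  z = 7: |7| = 7 >= 3
  z = 6: |6| = 6 >= 3
Step 2: Count = 1

1


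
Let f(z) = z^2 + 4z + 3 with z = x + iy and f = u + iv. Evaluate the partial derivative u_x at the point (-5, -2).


Step 1: f(z) = (x+iy)^2 + 4(x+iy) + 3
Step 2: u = (x^2 - y^2) + 4x + 3
Step 3: u_x = 2x + 4
Step 4: At (-5, -2): u_x = -10 + 4 = -6

-6


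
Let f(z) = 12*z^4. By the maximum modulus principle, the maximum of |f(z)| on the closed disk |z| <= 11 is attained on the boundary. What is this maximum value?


Step 1: On |z| = 11, |f(z)| = 12 * |z|^4 = 12 * 11^4
Step 2: By maximum modulus principle, maximum is on boundary.
Step 3: Maximum = 12 * 14641 = 175692

175692


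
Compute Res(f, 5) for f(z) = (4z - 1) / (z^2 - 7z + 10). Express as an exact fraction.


Step 1: Q(z) = z^2 - 7z + 10 = (z - 5)(z - 2)
Step 2: Q'(z) = 2z - 7
Step 3: Q'(5) = 3, P(5) = 19
Step 4: Res = P(5)/Q'(5) = 19/3 = 19/3

19/3


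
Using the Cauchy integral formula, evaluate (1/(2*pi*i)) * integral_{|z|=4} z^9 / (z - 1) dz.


Step 1: f(z) = z^9, a = 1 is inside |z| = 4
Step 2: By Cauchy integral formula: (1/(2pi*i)) * integral = f(a)
Step 3: f(1) = 1^9 = 1

1


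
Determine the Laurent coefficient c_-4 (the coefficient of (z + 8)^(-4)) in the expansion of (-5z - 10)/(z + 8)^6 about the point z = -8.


Step 1: Write the numerator in powers of (z + 8): -5z - 10 = -5(z + 8) + (-5*(-8) - 10) = -5(z + 8) + 30
Step 2: Divide by (z + 8)^6: f(z) = 30(z + 8)^(-6) - 5(z + 8)^(-5)
Step 3: This finite sum is the Laurent series of f about z = -8.
Step 4: Only the powers -6 and -5 appear, so the coefficient of (z + 8)^(-4) = 0

0


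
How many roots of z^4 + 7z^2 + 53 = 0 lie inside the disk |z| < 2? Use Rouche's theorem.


Step 1: On |z| = 2 the three terms have sizes |z^4| = 2^4 = 16, |7z^2| = 7*2^2 = 28, |53| = 53
Step 2: The dominant term is g(z) = 53; let h(z) = z^4 + 7z^2 so f = g + h
Step 3: On |z| = 2: |g| = 53 and |h| <= 16 + 28 = 44
Step 4: Since 53 > 44, |h| < |g| on |z| = 2, so by Rouche f has the same number of zeros as g inside |z| < 2
Step 5: g(z) = 53 is a nonzero constant with no zeros inside |z| < 2. Answer = 0

0


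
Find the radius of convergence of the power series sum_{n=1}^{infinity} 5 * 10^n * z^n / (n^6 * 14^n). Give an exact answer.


Step 1: General term a_n = 5 * 10^n / (n^6 * 14^n)
Step 2: By the root test, |a_n|^(1/n) = 5^(1/n) * 10 / (n^(6/n) * 14) -> 10/14 as n -> infinity (since 5^(1/n) -> 1 and n^(6/n) -> 1)
Step 3: R = 1/lim|a_n|^(1/n) = 14/10 = 7/5

7/5


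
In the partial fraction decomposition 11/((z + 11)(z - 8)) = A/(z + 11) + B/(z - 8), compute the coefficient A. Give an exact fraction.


Step 1: Multiply both sides by (z + 11) and set z = -11
Step 2: A = 11 / (-11 - 8)
Step 3: A = 11 / (-19)
Step 4: A = -11/19

-11/19


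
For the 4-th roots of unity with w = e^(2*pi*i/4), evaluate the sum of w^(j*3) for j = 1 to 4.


Step 1: The sum sum_{j=1}^{n} w^(k*j) equals n if n | k, else 0.
Step 2: Here n = 4, k = 3
Step 3: Does n divide k? 4 | 3 -> False
Step 4: Sum = 0

0


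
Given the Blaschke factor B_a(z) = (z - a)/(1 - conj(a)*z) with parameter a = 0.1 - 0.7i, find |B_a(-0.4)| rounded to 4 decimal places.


Step 1: Numerator z0 - a = -0.4 - (0.1 - 0.7i) = -0.5 + 0.7i
Step 2: Denominator 1 - conj(a)*z0 = 1 - (0.1 + 0.7i)*(-0.4) = 1.04 + 0.28i
Step 3: |z0 - a|^2 = (-0.5)^2 + 0.7^2 = 0.74; |1 - conj(a)*z0|^2 = 1.04^2 + 0.28^2 = 1.16
Step 4: |B_a(-0.4)| = sqrt(0.74 / 1.16) = sqrt(0.637931)
Step 5: = 0.7987

0.7987


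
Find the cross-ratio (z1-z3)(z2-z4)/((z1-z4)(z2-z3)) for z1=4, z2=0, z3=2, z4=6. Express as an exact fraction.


Step 1: (z1-z3)(z2-z4) = 2 * (-6) = -12
Step 2: (z1-z4)(z2-z3) = (-2) * (-2) = 4
Step 3: Cross-ratio = -12/4 = -3

-3


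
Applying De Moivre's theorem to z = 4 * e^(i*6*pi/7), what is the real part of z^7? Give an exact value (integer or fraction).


Step 1: By De Moivre's theorem, z^7 = 4^7 * e^(i*7*6*pi/7) = 16384 * (cos(6*pi) + i*sin(6*pi))
Step 2: |z|^7 = 4^7 = 16384
Step 3: Reduce the angle mod 2*pi: 6*pi - 6*pi = 0
Step 4: cos(0) = 1
Step 5: Re(z^7) = 16384 * 1 = 16384

16384


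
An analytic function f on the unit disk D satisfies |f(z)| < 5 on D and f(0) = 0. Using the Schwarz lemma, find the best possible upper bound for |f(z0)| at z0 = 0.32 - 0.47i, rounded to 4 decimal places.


Step 1: g = f/5 maps D -> D with g(0) = 0, so by the Schwarz lemma |g(z)| <= |z|, i.e. |f(z)| <= 5|z|; this is sharp (f(z) = 5z).
Step 2: |z0|^2 = 0.32^2 + (-0.47)^2 = 0.3233
Step 3: |z0| = sqrt(0.3233) = 0.568595
Step 4: Best bound = 5 * |z0| = 5 * 0.568595 = 2.843

2.843


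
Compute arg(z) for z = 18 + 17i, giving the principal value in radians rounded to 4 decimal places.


Step 1: z = 18 + 17i
Step 2: arg(z) = atan2(17, 18)
Step 3: arg(z) = 0.7568

0.7568


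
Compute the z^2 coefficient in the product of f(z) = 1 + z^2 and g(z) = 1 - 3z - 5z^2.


Step 1: z^2 term in f*g comes from: (1)*(-5z^2) + (0)*(-3z) + (z^2)*(1)
Step 2: = -5 + 0 + 1
Step 3: = -4

-4


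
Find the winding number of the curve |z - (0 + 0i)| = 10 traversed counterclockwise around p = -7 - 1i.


Step 1: Center c = (0, 0), radius = 10
Step 2: |p - c|^2 = (-7)^2 + (-1)^2 = 50
Step 3: r^2 = 100
Step 4: |p-c| < r so winding number = 1

1


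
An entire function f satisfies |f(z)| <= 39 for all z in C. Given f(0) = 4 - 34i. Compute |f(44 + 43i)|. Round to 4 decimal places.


Step 1: By Liouville's theorem, a bounded entire function is constant.
Step 2: f(z) = f(0) = 4 - 34i for all z.
Step 3: |f(w)| = |4 - 34i| = sqrt(16 + 1156)
Step 4: = 34.2345

34.2345


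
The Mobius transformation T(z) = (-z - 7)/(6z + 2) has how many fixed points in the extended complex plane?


Step 1: Fixed points satisfy T(z) = z
Step 2: 6z^2 + 3z + 7 = 0
Step 3: Discriminant = 3^2 - 4*6*7 = -159
Step 4: Number of fixed points = 2

2


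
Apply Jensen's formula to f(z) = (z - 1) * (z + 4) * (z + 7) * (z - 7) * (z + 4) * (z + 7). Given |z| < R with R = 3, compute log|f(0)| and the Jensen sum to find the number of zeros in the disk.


Jensen's formula: (1/2pi)*integral log|f(Re^it)|dt = log|f(0)| + sum_{|a_k|<R} log(R/|a_k|)
Step 1: f(0) = (-1) * 4 * 7 * (-7) * 4 * 7 = 5488
Step 2: log|f(0)| = log|1| + log|-4| + log|-7| + log|7| + log|-4| + log|-7| = 8.6103
Step 3: Zeros inside |z| < 3: 1
Step 4: Jensen sum = log(3/1) = 1.0986
Step 5: n(R) = number of terms in the Jensen sum = count of zeros inside |z| < 3 = 1

1


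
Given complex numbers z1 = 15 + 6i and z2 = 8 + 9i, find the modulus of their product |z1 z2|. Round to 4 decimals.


Step 1: |z1| = sqrt(15^2 + 6^2) = sqrt(261)
Step 2: |z2| = sqrt(8^2 + 9^2) = sqrt(145)
Step 3: |z1*z2| = |z1|*|z2| = sqrt(261) * sqrt(145) = sqrt(261 * 145) = sqrt(37845)
Step 4: = 194.5379

194.5379


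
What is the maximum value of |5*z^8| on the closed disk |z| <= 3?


Step 1: On |z| = 3, |f(z)| = 5 * |z|^8 = 5 * 3^8
Step 2: By maximum modulus principle, maximum is on boundary.
Step 3: Maximum = 5 * 6561 = 32805

32805


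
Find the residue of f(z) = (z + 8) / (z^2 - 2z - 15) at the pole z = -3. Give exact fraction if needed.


Step 1: Q(z) = z^2 - 2z - 15 = (z + 3)(z - 5)
Step 2: Q'(z) = 2z - 2
Step 3: Q'(-3) = -8, P(-3) = 5
Step 4: Res = P(-3)/Q'(-3) = 5/(-8) = -5/8

-5/8


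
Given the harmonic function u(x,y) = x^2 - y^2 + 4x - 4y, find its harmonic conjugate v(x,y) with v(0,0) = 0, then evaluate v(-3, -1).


Step 1: v_x = -u_y = 2y + 4
Step 2: v_y = u_x = 2x + 4
Step 3: v = 2xy + 4x + 4y + C
Step 4: v(0,0) = 0 => C = 0
Step 5: v(-3, -1) = -10

-10


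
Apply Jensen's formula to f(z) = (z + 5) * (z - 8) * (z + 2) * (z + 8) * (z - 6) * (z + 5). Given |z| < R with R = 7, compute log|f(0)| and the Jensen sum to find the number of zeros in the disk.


Jensen's formula: (1/2pi)*integral log|f(Re^it)|dt = log|f(0)| + sum_{|a_k|<R} log(R/|a_k|)
Step 1: f(0) = 5 * (-8) * 2 * 8 * (-6) * 5 = 19200
Step 2: log|f(0)| = log|-5| + log|8| + log|-2| + log|-8| + log|6| + log|-5| = 9.8627
Step 3: Zeros inside |z| < 7: -5, -2, 6, -5
Step 4: Jensen sum = log(7/5) + log(7/2) + log(7/6) + log(7/5) = 2.0799
Step 5: n(R) = number of terms in the Jensen sum = count of zeros inside |z| < 7 = 4

4


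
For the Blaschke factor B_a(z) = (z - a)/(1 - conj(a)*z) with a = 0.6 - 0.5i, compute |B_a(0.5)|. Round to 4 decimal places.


Step 1: Numerator z0 - a = 0.5 - (0.6 - 0.5i) = -0.1 + 0.5i
Step 2: Denominator 1 - conj(a)*z0 = 1 - (0.6 + 0.5i)*0.5 = 0.7 - 0.25i
Step 3: |z0 - a|^2 = (-0.1)^2 + 0.5^2 = 0.26; |1 - conj(a)*z0|^2 = 0.7^2 + (-0.25)^2 = 0.5525
Step 4: |B_a(0.5)| = sqrt(0.26 / 0.5525) = sqrt(0.470588)
Step 5: = 0.686

0.686


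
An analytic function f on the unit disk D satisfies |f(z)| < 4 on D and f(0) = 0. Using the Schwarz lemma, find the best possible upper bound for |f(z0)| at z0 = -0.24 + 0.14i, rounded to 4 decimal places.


Step 1: g = f/4 maps D -> D with g(0) = 0, so by the Schwarz lemma |g(z)| <= |z|, i.e. |f(z)| <= 4|z|; this is sharp (f(z) = 4z).
Step 2: |z0|^2 = (-0.24)^2 + 0.14^2 = 0.0772
Step 3: |z0| = sqrt(0.0772) = 0.277849
Step 4: Best bound = 4 * |z0| = 4 * 0.277849 = 1.1114

1.1114


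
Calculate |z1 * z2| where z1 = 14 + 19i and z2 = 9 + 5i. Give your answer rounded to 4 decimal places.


Step 1: |z1| = sqrt(14^2 + 19^2) = sqrt(557)
Step 2: |z2| = sqrt(9^2 + 5^2) = sqrt(106)
Step 3: |z1*z2| = |z1|*|z2| = sqrt(557) * sqrt(106) = sqrt(557 * 106) = sqrt(59042)
Step 4: = 242.9856

242.9856


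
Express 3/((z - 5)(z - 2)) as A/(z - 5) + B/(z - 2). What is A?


Step 1: Multiply both sides by (z - 5) and set z = 5
Step 2: A = 3 / (5 - 2)
Step 3: A = 3 / 3
Step 4: A = 1

1


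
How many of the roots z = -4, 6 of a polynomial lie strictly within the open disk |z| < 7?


Step 1: Check each root:
  z = -4: |-4| = 4 < 7
  z = 6: |6| = 6 < 7
Step 2: Count = 2

2


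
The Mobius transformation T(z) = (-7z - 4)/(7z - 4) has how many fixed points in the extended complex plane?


Step 1: Fixed points satisfy T(z) = z
Step 2: 7z^2 + 3z + 4 = 0
Step 3: Discriminant = 3^2 - 4*7*4 = -103
Step 4: Number of fixed points = 2

2


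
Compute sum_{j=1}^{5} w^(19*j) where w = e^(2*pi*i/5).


Step 1: The sum sum_{j=1}^{n} w^(k*j) equals n if n | k, else 0.
Step 2: Here n = 5, k = 19
Step 3: Does n divide k? 5 | 19 -> False
Step 4: Sum = 0

0


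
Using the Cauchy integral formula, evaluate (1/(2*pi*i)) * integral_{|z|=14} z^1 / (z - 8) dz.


Step 1: f(z) = z^1, a = 8 is inside |z| = 14
Step 2: By Cauchy integral formula: (1/(2pi*i)) * integral = f(a)
Step 3: f(8) = 8^1 = 8

8


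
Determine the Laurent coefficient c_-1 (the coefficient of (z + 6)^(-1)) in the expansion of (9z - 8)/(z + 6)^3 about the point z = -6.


Step 1: Write the numerator in powers of (z + 6): 9z - 8 = 9(z + 6) + (9*(-6) - 8) = 9(z + 6) - 62
Step 2: Divide by (z + 6)^3: f(z) = -62(z + 6)^(-3) + 9(z + 6)^(-2)
Step 3: This finite sum is the Laurent series of f about z = -6.
Step 4: Only the powers -3 and -2 appear, so the coefficient of (z + 6)^(-1) = 0

0


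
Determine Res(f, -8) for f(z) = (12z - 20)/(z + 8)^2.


Step 1: Pole of order 2 at z = -8
Step 2: Res = lim d/dz [(z + 8)^2 * f(z)] as z -> -8
Step 3: (z + 8)^2 * f(z) = 12z - 20
Step 4: d/dz[12z - 20] = 12

12


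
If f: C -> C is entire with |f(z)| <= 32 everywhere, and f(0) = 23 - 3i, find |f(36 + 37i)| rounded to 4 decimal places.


Step 1: By Liouville's theorem, a bounded entire function is constant.
Step 2: f(z) = f(0) = 23 - 3i for all z.
Step 3: |f(w)| = |23 - 3i| = sqrt(529 + 9)
Step 4: = 23.1948

23.1948


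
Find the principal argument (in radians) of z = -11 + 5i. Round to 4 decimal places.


Step 1: z = -11 + 5i
Step 2: arg(z) = atan2(5, -11)
Step 3: arg(z) = 2.715

2.715


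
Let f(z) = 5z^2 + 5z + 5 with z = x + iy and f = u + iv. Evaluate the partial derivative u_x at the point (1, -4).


Step 1: f(z) = 5(x+iy)^2 + 5(x+iy) + 5
Step 2: u = 5(x^2 - y^2) + 5x + 5
Step 3: u_x = 10x + 5
Step 4: At (1, -4): u_x = 10 + 5 = 15

15


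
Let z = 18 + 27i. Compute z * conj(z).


Step 1: conj(z) = 18 - 27i
Step 2: z * conj(z) = 18^2 + 27^2
Step 3: = 324 + 729 = 1053

1053


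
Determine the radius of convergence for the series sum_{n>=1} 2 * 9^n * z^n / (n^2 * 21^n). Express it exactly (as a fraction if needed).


Step 1: General term a_n = 2 * 9^n / (n^2 * 21^n)
Step 2: By the root test, |a_n|^(1/n) = 2^(1/n) * 9 / (n^(2/n) * 21) -> 9/21 as n -> infinity (since 2^(1/n) -> 1 and n^(2/n) -> 1)
Step 3: R = 1/lim|a_n|^(1/n) = 21/9 = 7/3

7/3


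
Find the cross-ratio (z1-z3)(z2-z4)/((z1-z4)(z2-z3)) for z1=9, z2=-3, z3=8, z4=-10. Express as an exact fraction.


Step 1: (z1-z3)(z2-z4) = 1 * 7 = 7
Step 2: (z1-z4)(z2-z3) = 19 * (-11) = -209
Step 3: Cross-ratio = -7/209 = -7/209

-7/209


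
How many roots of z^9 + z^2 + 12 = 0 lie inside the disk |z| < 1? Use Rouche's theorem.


Step 1: On |z| = 1 the three terms have sizes |z^9| = 1^9 = 1, |z^2| = 1^2 = 1, |12| = 12
Step 2: The dominant term is g(z) = 12; let h(z) = z^9 + z^2 so f = g + h
Step 3: On |z| = 1: |g| = 12 and |h| <= 1 + 1 = 2
Step 4: Since 12 > 2, |h| < |g| on |z| = 1, so by Rouche f has the same number of zeros as g inside |z| < 1
Step 5: g(z) = 12 is a nonzero constant with no zeros inside |z| < 1. Answer = 0

0


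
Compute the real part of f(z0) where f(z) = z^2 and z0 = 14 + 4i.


Step 1: z0 = 14 + 4i
Step 2: z0^2 = 14^2 - 4^2 + 112i
Step 3: real part = 196 - 16 = 180

180


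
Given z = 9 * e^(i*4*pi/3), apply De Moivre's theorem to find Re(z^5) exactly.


Step 1: By De Moivre's theorem, z^5 = 9^5 * e^(i*5*4*pi/3) = 59049 * (cos(20*pi/3) + i*sin(20*pi/3))
Step 2: |z|^5 = 9^5 = 59049
Step 3: Reduce the angle mod 2*pi: 20*pi/3 - 6*pi = 2*pi/3
Step 4: cos(2*pi/3) = -1/2
Step 5: Re(z^5) = 59049 * (-1/2) = -59049/2

-59049/2


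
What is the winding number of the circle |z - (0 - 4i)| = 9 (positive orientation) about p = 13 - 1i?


Step 1: Center c = (0, -4), radius = 9
Step 2: |p - c|^2 = 13^2 + 3^2 = 178
Step 3: r^2 = 81
Step 4: |p-c| > r so winding number = 0

0


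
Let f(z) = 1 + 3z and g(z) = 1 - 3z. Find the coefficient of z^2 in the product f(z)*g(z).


Step 1: z^2 term in f*g comes from: (1)*(0) + (3z)*(-3z) + (0)*(1)
Step 2: = 0 - 9 + 0
Step 3: = -9

-9


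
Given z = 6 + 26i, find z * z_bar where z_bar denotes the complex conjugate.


Step 1: conj(z) = 6 - 26i
Step 2: z * conj(z) = 6^2 + 26^2
Step 3: = 36 + 676 = 712

712


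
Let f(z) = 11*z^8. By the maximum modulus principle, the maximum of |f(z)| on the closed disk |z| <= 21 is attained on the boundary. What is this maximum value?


Step 1: On |z| = 21, |f(z)| = 11 * |z|^8 = 11 * 21^8
Step 2: By maximum modulus principle, maximum is on boundary.
Step 3: Maximum = 11 * 37822859361 = 416051452971

416051452971


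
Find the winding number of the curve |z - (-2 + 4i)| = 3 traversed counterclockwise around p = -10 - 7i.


Step 1: Center c = (-2, 4), radius = 3
Step 2: |p - c|^2 = (-8)^2 + (-11)^2 = 185
Step 3: r^2 = 9
Step 4: |p-c| > r so winding number = 0

0


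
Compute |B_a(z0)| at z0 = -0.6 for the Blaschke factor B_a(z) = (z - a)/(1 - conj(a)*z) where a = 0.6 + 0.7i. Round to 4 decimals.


Step 1: Numerator z0 - a = -0.6 - (0.6 + 0.7i) = -1.2 - 0.7i
Step 2: Denominator 1 - conj(a)*z0 = 1 - (0.6 - 0.7i)*(-0.6) = 1.36 - 0.42i
Step 3: |z0 - a|^2 = (-1.2)^2 + (-0.7)^2 = 1.93; |1 - conj(a)*z0|^2 = 1.36^2 + (-0.42)^2 = 2.026
Step 4: |B_a(-0.6)| = sqrt(1.93 / 2.026) = sqrt(0.952616)
Step 5: = 0.976

0.976


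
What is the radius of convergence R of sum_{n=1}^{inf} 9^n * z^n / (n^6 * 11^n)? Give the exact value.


Step 1: General term a_n = 9^n / (n^6 * 11^n)
Step 2: By the root test, |a_n|^(1/n) = 9 / (n^(6/n) * 11) -> 9/11 as n -> infinity (since n^(6/n) -> 1)
Step 3: R = 1/lim|a_n|^(1/n) = 11/9

11/9


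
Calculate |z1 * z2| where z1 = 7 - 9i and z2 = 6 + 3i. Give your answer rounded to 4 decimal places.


Step 1: |z1| = sqrt(7^2 + (-9)^2) = sqrt(130)
Step 2: |z2| = sqrt(6^2 + 3^2) = sqrt(45)
Step 3: |z1*z2| = |z1|*|z2| = sqrt(130) * sqrt(45) = sqrt(130 * 45) = sqrt(5850)
Step 4: = 76.4853

76.4853


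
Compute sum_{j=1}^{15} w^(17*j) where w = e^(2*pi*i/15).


Step 1: The sum sum_{j=1}^{n} w^(k*j) equals n if n | k, else 0.
Step 2: Here n = 15, k = 17
Step 3: Does n divide k? 15 | 17 -> False
Step 4: Sum = 0

0


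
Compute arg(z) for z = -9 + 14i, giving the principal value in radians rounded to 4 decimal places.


Step 1: z = -9 + 14i
Step 2: arg(z) = atan2(14, -9)
Step 3: arg(z) = 2.1421

2.1421


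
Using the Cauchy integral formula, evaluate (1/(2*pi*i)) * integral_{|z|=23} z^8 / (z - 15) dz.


Step 1: f(z) = z^8, a = 15 is inside |z| = 23
Step 2: By Cauchy integral formula: (1/(2pi*i)) * integral = f(a)
Step 3: f(15) = 15^8 = 2562890625

2562890625


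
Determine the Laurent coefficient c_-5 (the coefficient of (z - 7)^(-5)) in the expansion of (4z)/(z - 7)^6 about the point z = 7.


Step 1: Write the numerator in powers of (z - 7): 4z = 4(z - 7) + (4*7 + 0) = 4(z - 7) + 28
Step 2: Divide by (z - 7)^6: f(z) = 28(z - 7)^(-6) + 4(z - 7)^(-5)
Step 3: This finite sum is the Laurent series of f about z = 7.
Step 4: Coefficient of (z - 7)^(-5) = coefficient of (z - 7) in the re-centred numerator = 4

4


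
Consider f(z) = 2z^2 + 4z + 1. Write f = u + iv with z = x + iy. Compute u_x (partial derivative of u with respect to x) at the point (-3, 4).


Step 1: f(z) = 2(x+iy)^2 + 4(x+iy) + 1
Step 2: u = 2(x^2 - y^2) + 4x + 1
Step 3: u_x = 4x + 4
Step 4: At (-3, 4): u_x = -12 + 4 = -8

-8


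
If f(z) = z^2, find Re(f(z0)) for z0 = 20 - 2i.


Step 1: z0 = 20 - 2i
Step 2: z0^2 = 20^2 - (-2)^2 - 80i
Step 3: real part = 400 - 4 = 396

396


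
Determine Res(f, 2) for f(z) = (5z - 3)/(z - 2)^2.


Step 1: Pole of order 2 at z = 2
Step 2: Res = lim d/dz [(z - 2)^2 * f(z)] as z -> 2
Step 3: (z - 2)^2 * f(z) = 5z - 3
Step 4: d/dz[5z - 3] = 5

5


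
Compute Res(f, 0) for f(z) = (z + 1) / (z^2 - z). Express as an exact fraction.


Step 1: Q(z) = z^2 - z = (z)(z - 1)
Step 2: Q'(z) = 2z - 1
Step 3: Q'(0) = -1, P(0) = 1
Step 4: Res = P(0)/Q'(0) = 1/(-1) = -1

-1


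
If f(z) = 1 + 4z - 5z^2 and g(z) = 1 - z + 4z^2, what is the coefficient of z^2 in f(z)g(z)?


Step 1: z^2 term in f*g comes from: (1)*(4z^2) + (4z)*(-z) + (-5z^2)*(1)
Step 2: = 4 - 4 - 5
Step 3: = -5

-5


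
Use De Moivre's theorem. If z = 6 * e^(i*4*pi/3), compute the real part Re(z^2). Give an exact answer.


Step 1: By De Moivre's theorem, z^2 = 6^2 * e^(i*2*4*pi/3) = 36 * (cos(8*pi/3) + i*sin(8*pi/3))
Step 2: |z|^2 = 6^2 = 36
Step 3: Reduce the angle mod 2*pi: 8*pi/3 - 2*pi = 2*pi/3
Step 4: cos(2*pi/3) = -1/2
Step 5: Re(z^2) = 36 * (-1/2) = -18

-18
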